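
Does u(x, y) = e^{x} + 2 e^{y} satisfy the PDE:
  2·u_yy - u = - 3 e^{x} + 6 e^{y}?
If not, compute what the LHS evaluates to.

Answer: No, the LHS evaluates to - e^{x} + 2 e^{y}

Derivation:
Evaluate each term of the left-hand side for u = e^{x} + 2 e^{y}.
Derivatives:
  u_yy = 2 e^{y}
Terms:
  2·u_yy = 4 e^{y}
  -u = - e^{x} - 2 e^{y}
Sum: LHS = - e^{x} + 2 e^{y}
Given right-hand side: - 3 e^{x} + 6 e^{y}. Difference LHS − RHS = 2 e^{x} - 4 e^{y} ≠ 0, so u is not a solution.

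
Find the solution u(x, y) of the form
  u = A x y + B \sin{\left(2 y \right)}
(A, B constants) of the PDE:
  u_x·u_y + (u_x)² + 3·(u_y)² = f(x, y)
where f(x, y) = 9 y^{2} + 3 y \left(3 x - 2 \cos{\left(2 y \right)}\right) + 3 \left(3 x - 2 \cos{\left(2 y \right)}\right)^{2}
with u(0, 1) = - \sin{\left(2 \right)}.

Substitute the ansatz u = A x y + B \sin{\left(2 y \right)} into the left-hand side.
Derivatives of the ansatz:
  u_x = A y
  u_y = A x + 2 B \cos{\left(2 y \right)}
Term by term:
  u_x·u_y = A^{2} x y + 2 A B y \cos{\left(2 y \right)}
  (u_x)² = A^{2} y^{2}
  3·(u_y)² = 3 A^{2} x^{2} + 12 A B x \cos{\left(2 y \right)} + 12 B^{2} \cos^{2}{\left(2 y \right)}
So the left-hand side equals
  3 A^{2} x^{2} + A^{2} x y + A^{2} y^{2} + 12 A B x \cos{\left(2 y \right)} + 2 A B y \cos{\left(2 y \right)} + 12 B^{2} \cos^{2}{\left(2 y \right)}
This must equal f(x, y) identically; expanded, f = 27 x^{2} + 9 x y - 36 x \cos{\left(2 y \right)} + 9 y^{2} - 6 y \cos{\left(2 y \right)} + 12 \cos^{2}{\left(2 y \right)}.
Matching coefficients of the independent functions:
  [x^{2}]:  3 A^{2} = 27
  [y^{2}, x y]:  A^{2} = 9
  [x \cos{\left(2 y \right)}]:  12 A B = -36
  [y \cos{\left(2 y \right)}]:  2 A B = -6
  [\cos^{2}{\left(2 y \right)}]:  12 B^{2} = 12
These equations allow (A, B) = (-3, 1) or (3, -1).
Impose the point condition(s):
  u(0, 1) = - \sin{\left(2 \right)}  ⟹  B \sin{\left(2 \right)} = - \sin{\left(2 \right)}
Only A = 3, B = -1 satisfies everything.
Hence u(x, y) = 3 x y - \sin{\left(2 y \right)}.

Answer: u(x, y) = 3 x y - \sin{\left(2 y \right)}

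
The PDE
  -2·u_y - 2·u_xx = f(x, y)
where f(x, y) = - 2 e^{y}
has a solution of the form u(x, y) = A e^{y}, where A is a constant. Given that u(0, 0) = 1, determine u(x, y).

Substitute the ansatz u = A e^{y} into the left-hand side.
Derivatives of the ansatz:
  u_y = A e^{y}
  u_xx = 0
Term by term:
  -2·u_y = - 2 A e^{y}
  -2·u_xx = 0
So the left-hand side equals
  - 2 A e^{y}
This must equal f(x, y) = - 2 e^{y} identically.
Matching coefficients of the independent functions:
  [e^{y}]:  - 2 A = -2
Solving: A = 1.
Check against the point condition:
  u(0, 0) = 1  ⟹  A = 1  ✓
Hence u(x, y) = e^{y}.

Answer: u(x, y) = e^{y}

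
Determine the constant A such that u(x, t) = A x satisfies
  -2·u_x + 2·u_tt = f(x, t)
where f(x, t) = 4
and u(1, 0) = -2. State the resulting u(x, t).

Substitute the ansatz u = A x into the left-hand side.
Derivatives of the ansatz:
  u_x = A
  u_tt = 0
Term by term:
  -2·u_x = - 2 A
  2·u_tt = 0
So the left-hand side equals
  - 2 A
This must equal f(x, t) = 4 identically.
Matching coefficients of the independent functions:
  [constant term]:  - 2 A = 4
Solving: A = -2.
Check against the point condition:
  u(1, 0) = -2  ⟹  A = -2  ✓
Hence u(x, t) = - 2 x.

Answer: u(x, t) = - 2 x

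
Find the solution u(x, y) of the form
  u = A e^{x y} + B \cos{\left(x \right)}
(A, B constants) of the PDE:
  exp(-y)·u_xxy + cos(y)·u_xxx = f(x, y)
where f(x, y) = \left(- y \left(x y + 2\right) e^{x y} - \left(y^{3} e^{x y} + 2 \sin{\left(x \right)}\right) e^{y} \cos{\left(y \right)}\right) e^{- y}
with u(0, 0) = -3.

Answer: u(x, y) = - e^{x y} - 2 \cos{\left(x \right)}

Derivation:
Substitute the ansatz u = A e^{x y} + B \cos{\left(x \right)} into the left-hand side.
Derivatives of the ansatz:
  u_xxy = A x y^{2} e^{x y} + 2 A y e^{x y}
  u_xxx = A y^{3} e^{x y} + B \sin{\left(x \right)}
Term by term:
  exp(-y)·u_xxy = A x y^{2} e^{- y} e^{x y} + 2 A y e^{- y} e^{x y}
  cos(y)·u_xxx = A y^{3} e^{x y} \cos{\left(y \right)} + B \sin{\left(x \right)} \cos{\left(y \right)}
So the left-hand side equals
  A x y^{2} e^{- y} e^{x y} + A y^{3} e^{x y} \cos{\left(y \right)} + 2 A y e^{- y} e^{x y} + B \sin{\left(x \right)} \cos{\left(y \right)}
This must equal f(x, y) identically; expanded, f = - x y^{2} e^{- y} e^{x y} - y^{3} e^{x y} \cos{\left(y \right)} - 2 y e^{- y} e^{x y} - 2 \sin{\left(x \right)} \cos{\left(y \right)}.
Matching coefficients of the independent functions:
  [\sin{\left(x \right)} \cos{\left(y \right)}]:  B = -2
  [y e^{- y} e^{x y}]:  2 A = -2
  [y^{3} e^{x y} \cos{\left(y \right)}, x y^{2} e^{- y} e^{x y}]:  A = -1
Solving: A = -1, B = -2.
Check against the point condition:
  u(0, 0) = -3  ⟹  A + B = -3  ✓
Hence u(x, y) = - e^{x y} - 2 \cos{\left(x \right)}.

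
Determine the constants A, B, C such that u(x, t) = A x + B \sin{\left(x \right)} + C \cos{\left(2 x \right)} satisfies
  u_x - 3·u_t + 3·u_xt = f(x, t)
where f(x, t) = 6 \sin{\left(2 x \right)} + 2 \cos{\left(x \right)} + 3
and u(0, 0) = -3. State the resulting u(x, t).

Substitute the ansatz u = A x + B \sin{\left(x \right)} + C \cos{\left(2 x \right)} into the left-hand side.
Derivatives of the ansatz:
  u_x = A + B \cos{\left(x \right)} - 2 C \sin{\left(2 x \right)}
  u_t = 0
  u_xt = 0
Term by term:
  u_x = A + B \cos{\left(x \right)} - 2 C \sin{\left(2 x \right)}
  -3·u_t = 0
  3·u_xt = 0
So the left-hand side equals
  A + B \cos{\left(x \right)} - 2 C \sin{\left(2 x \right)}
This must equal f(x, t) = 6 \sin{\left(2 x \right)} + 2 \cos{\left(x \right)} + 3 identically.
Matching coefficients of the independent functions:
  [constant term]:  A = 3
  [\sin{\left(2 x \right)}]:  - 2 C = 6
  [\cos{\left(x \right)}]:  B = 2
Solving: A = 3, B = 2, C = -3.
Check against the point condition:
  u(0, 0) = -3  ⟹  C = -3  ✓
Hence u(x, t) = 3 x + 2 \sin{\left(x \right)} - 3 \cos{\left(2 x \right)}.

Answer: u(x, t) = 3 x + 2 \sin{\left(x \right)} - 3 \cos{\left(2 x \right)}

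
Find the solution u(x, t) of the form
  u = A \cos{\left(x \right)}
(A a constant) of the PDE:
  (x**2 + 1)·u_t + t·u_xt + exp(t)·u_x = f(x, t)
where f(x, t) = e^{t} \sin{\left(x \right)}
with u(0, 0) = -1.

Answer: u(x, t) = - \cos{\left(x \right)}

Derivation:
Substitute the ansatz u = A \cos{\left(x \right)} into the left-hand side.
Derivatives of the ansatz:
  u_t = 0
  u_xt = 0
  u_x = - A \sin{\left(x \right)}
Term by term:
  (x**2 + 1)·u_t = 0
  t·u_xt = 0
  exp(t)·u_x = - A e^{t} \sin{\left(x \right)}
So the left-hand side equals
  - A e^{t} \sin{\left(x \right)}
This must equal f(x, t) = e^{t} \sin{\left(x \right)} identically.
Matching coefficients of the independent functions:
  [e^{t} \sin{\left(x \right)}]:  - A = 1
Solving: A = -1.
Check against the point condition:
  u(0, 0) = -1  ⟹  A = -1  ✓
Hence u(x, t) = - \cos{\left(x \right)}.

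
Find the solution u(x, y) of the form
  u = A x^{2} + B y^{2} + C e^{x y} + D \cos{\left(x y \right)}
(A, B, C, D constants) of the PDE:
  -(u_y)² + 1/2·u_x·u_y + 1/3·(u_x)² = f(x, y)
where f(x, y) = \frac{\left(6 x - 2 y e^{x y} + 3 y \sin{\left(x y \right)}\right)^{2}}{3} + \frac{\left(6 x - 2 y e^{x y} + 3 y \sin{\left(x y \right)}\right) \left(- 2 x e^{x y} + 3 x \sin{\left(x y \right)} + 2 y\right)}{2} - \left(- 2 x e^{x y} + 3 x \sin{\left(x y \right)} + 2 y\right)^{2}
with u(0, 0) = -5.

Answer: u(x, y) = 3 x^{2} + y^{2} - 2 e^{x y} - 3 \cos{\left(x y \right)}

Derivation:
Substitute the ansatz u = A x^{2} + B y^{2} + C e^{x y} + D \cos{\left(x y \right)} into the left-hand side.
Derivatives of the ansatz:
  u_y = 2 B y + C x e^{x y} - D x \sin{\left(x y \right)}
  u_x = 2 A x + C y e^{x y} - D y \sin{\left(x y \right)}
Term by term:
  -(u_y)² = - 4 B^{2} y^{2} - 4 B C x y e^{x y} + 4 B D x y \sin{\left(x y \right)} - C^{2} x^{2} e^{2 x y} + 2 C D x^{2} e^{x y} \sin{\left(x y \right)} - D^{2} x^{2} \sin^{2}{\left(x y \right)}
  1/2·u_x·u_y = 2 A B x y + A C x^{2} e^{x y} - A D x^{2} \sin{\left(x y \right)} + B C y^{2} e^{x y} - B D y^{2} \sin{\left(x y \right)} + \frac{C^{2} x y e^{2 x y}}{2} - C D x y e^{x y} \sin{\left(x y \right)} + \frac{D^{2} x y \sin^{2}{\left(x y \right)}}{2}
  1/3·(u_x)² = \frac{4 A^{2} x^{2}}{3} + \frac{4 A C x y e^{x y}}{3} - \frac{4 A D x y \sin{\left(x y \right)}}{3} + \frac{C^{2} y^{2} e^{2 x y}}{3} - \frac{2 C D y^{2} e^{x y} \sin{\left(x y \right)}}{3} + \frac{D^{2} y^{2} \sin^{2}{\left(x y \right)}}{3}
So the left-hand side equals
  \frac{4 A^{2} x^{2}}{3} + 2 A B x y + A C x^{2} e^{x y} + \frac{4 A C x y e^{x y}}{3} - A D x^{2} \sin{\left(x y \right)} - \frac{4 A D x y \sin{\left(x y \right)}}{3} - 4 B^{2} y^{2} - 4 B C x y e^{x y} + B C y^{2} e^{x y} + 4 B D x y \sin{\left(x y \right)} - B D y^{2} \sin{\left(x y \right)} - C^{2} x^{2} e^{2 x y} + \frac{C^{2} x y e^{2 x y}}{2} + \frac{C^{2} y^{2} e^{2 x y}}{3} + 2 C D x^{2} e^{x y} \sin{\left(x y \right)} - C D x y e^{x y} \sin{\left(x y \right)} - \frac{2 C D y^{2} e^{x y} \sin{\left(x y \right)}}{3} - D^{2} x^{2} \sin^{2}{\left(x y \right)} + \frac{D^{2} x y \sin^{2}{\left(x y \right)}}{2} + \frac{D^{2} y^{2} \sin^{2}{\left(x y \right)}}{3}
This must equal f(x, y) identically; expanded, f = - 4 x^{2} e^{2 x y} + 12 x^{2} e^{x y} \sin{\left(x y \right)} - 6 x^{2} e^{x y} - 9 x^{2} \sin^{2}{\left(x y \right)} + 9 x^{2} \sin{\left(x y \right)} + 12 x^{2} + 2 x y e^{2 x y} - 6 x y e^{x y} \sin{\left(x y \right)} + \frac{9 x y \sin^{2}{\left(x y \right)}}{2} + 6 x y + \frac{4 y^{2} e^{2 x y}}{3} - 4 y^{2} e^{x y} \sin{\left(x y \right)} - 2 y^{2} e^{x y} + 3 y^{2} \sin^{2}{\left(x y \right)} + 3 y^{2} \sin{\left(x y \right)} - 4 y^{2}.
Matching coefficients of the independent functions:
(each divided by its leading coefficient; functions giving the same equation are listed together)
  [x^{2}]:  A^{2} - 9 = 0
  [y^{2}]:  B^{2} - 1 = 0
  [x y]:  A B - 3 = 0
  [x^{2} e^{x y}]:  A C + 6 = 0
  [x^{2} e^{2 x y}, y^{2} e^{2 x y}, x y e^{2 x y}]:  C^{2} - 4 = 0
  [x^{2} \sin{\left(x y \right)}]:  A D + 9 = 0
  [x^{2} \sin^{2}{\left(x y \right)}, y^{2} \sin^{2}{\left(x y \right)}, x y \sin^{2}{\left(x y \right)}]:  D^{2} - 9 = 0
  [y^{2} e^{x y}]:  B C + 2 = 0
  [y^{2} \sin{\left(x y \right)}]:  B D + 3 = 0
  [x y e^{x y}]:  A C - 3 B C = 0
  [x y \sin{\left(x y \right)}]:  A D - 3 B D = 0
  [x^{2} e^{x y} \sin{\left(x y \right)}, y^{2} e^{x y} \sin{\left(x y \right)}, x y e^{x y} \sin{\left(x y \right)}]:  C D - 6 = 0
These equations allow (A, B, C, D) = (-3, -1, 2, 3) or (3, 1, -2, -3).
Impose the point condition(s):
  u(0, 0) = -5  ⟹  C + D = -5
Only A = 3, B = 1, C = -2, D = -3 satisfies everything.
Hence u(x, y) = 3 x^{2} + y^{2} - 2 e^{x y} - 3 \cos{\left(x y \right)}.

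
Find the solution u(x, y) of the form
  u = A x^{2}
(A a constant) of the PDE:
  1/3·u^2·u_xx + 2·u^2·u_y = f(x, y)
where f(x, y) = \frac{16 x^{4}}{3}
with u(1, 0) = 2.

Substitute the ansatz u = A x^{2} into the left-hand side.
Derivatives of the ansatz:
  u_xx = 2 A
  u_y = 0
Term by term:
  1/3·u^2·u_xx = \frac{2 A^{3} x^{4}}{3}
  2·u^2·u_y = 0
So the left-hand side equals
  \frac{2 A^{3} x^{4}}{3}
This must equal f(x, y) = \frac{16 x^{4}}{3} identically.
Matching coefficients of the independent functions:
  [x^{4}]:  \frac{2 A^{3}}{3} = \frac{16}{3}
Solving: A = 2.
Check against the point condition:
  u(1, 0) = 2  ⟹  A = 2  ✓
Hence u(x, y) = 2 x^{2}.

Answer: u(x, y) = 2 x^{2}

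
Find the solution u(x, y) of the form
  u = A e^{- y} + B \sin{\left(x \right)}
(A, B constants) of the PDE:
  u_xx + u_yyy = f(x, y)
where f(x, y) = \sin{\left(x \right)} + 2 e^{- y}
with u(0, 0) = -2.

Substitute the ansatz u = A e^{- y} + B \sin{\left(x \right)} into the left-hand side.
Derivatives of the ansatz:
  u_xx = - B \sin{\left(x \right)}
  u_yyy = - A e^{- y}
Term by term:
  u_xx = - B \sin{\left(x \right)}
  u_yyy = - A e^{- y}
So the left-hand side equals
  - A e^{- y} - B \sin{\left(x \right)}
This must equal f(x, y) = \sin{\left(x \right)} + 2 e^{- y} identically.
Matching coefficients of the independent functions:
  [e^{- y}]:  - A = 2
  [\sin{\left(x \right)}]:  - B = 1
Solving: A = -2, B = -1.
Check against the point condition:
  u(0, 0) = -2  ⟹  A = -2  ✓
Hence u(x, y) = - \sin{\left(x \right)} - 2 e^{- y}.

Answer: u(x, y) = - \sin{\left(x \right)} - 2 e^{- y}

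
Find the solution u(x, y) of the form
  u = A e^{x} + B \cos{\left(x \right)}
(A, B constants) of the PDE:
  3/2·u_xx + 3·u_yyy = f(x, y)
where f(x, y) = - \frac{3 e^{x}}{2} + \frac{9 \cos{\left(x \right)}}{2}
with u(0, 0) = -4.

Substitute the ansatz u = A e^{x} + B \cos{\left(x \right)} into the left-hand side.
Derivatives of the ansatz:
  u_xx = A e^{x} - B \cos{\left(x \right)}
  u_yyy = 0
Term by term:
  3/2·u_xx = \frac{3 A e^{x}}{2} - \frac{3 B \cos{\left(x \right)}}{2}
  3·u_yyy = 0
So the left-hand side equals
  \frac{3 A e^{x}}{2} - \frac{3 B \cos{\left(x \right)}}{2}
This must equal f(x, y) = - \frac{3 e^{x}}{2} + \frac{9 \cos{\left(x \right)}}{2} identically.
Matching coefficients of the independent functions:
  [e^{x}]:  \frac{3 A}{2} = - \frac{3}{2}
  [\cos{\left(x \right)}]:  - \frac{3 B}{2} = \frac{9}{2}
Solving: A = -1, B = -3.
Check against the point condition:
  u(0, 0) = -4  ⟹  A + B = -4  ✓
Hence u(x, y) = - e^{x} - 3 \cos{\left(x \right)}.

Answer: u(x, y) = - e^{x} - 3 \cos{\left(x \right)}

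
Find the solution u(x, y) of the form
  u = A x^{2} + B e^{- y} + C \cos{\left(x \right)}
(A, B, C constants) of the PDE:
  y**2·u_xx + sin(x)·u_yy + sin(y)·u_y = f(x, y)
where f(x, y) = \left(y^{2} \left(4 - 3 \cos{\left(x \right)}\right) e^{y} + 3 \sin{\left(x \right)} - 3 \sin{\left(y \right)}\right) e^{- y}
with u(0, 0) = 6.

Substitute the ansatz u = A x^{2} + B e^{- y} + C \cos{\left(x \right)} into the left-hand side.
Derivatives of the ansatz:
  u_xx = 2 A - C \cos{\left(x \right)}
  u_yy = B e^{- y}
  u_y = - B e^{- y}
Term by term:
  y**2·u_xx = 2 A y^{2} - C y^{2} \cos{\left(x \right)}
  sin(x)·u_yy = B e^{- y} \sin{\left(x \right)}
  sin(y)·u_y = - B e^{- y} \sin{\left(y \right)}
So the left-hand side equals
  2 A y^{2} + B e^{- y} \sin{\left(x \right)} - B e^{- y} \sin{\left(y \right)} - C y^{2} \cos{\left(x \right)}
This must equal f(x, y) identically; expanded, f = - 3 y^{2} \cos{\left(x \right)} + 4 y^{2} + 3 e^{- y} \sin{\left(x \right)} - 3 e^{- y} \sin{\left(y \right)}.
Matching coefficients of the independent functions:
  [y^{2}]:  2 A = 4
  [y^{2} \cos{\left(x \right)}]:  - C = -3
  [e^{- y} \sin{\left(x \right)}]:  B = 3
  [e^{- y} \sin{\left(y \right)}]:  - B = -3
Solving: A = 2, B = 3, C = 3.
Check against the point condition:
  u(0, 0) = 6  ⟹  B + C = 6  ✓
Hence u(x, y) = 2 x^{2} + 3 \cos{\left(x \right)} + 3 e^{- y}.

Answer: u(x, y) = 2 x^{2} + 3 \cos{\left(x \right)} + 3 e^{- y}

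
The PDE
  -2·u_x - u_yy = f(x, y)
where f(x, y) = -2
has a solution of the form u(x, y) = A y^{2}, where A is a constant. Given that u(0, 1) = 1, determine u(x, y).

Substitute the ansatz u = A y^{2} into the left-hand side.
Derivatives of the ansatz:
  u_x = 0
  u_yy = 2 A
Term by term:
  -2·u_x = 0
  -u_yy = - 2 A
So the left-hand side equals
  - 2 A
This must equal f(x, y) = -2 identically.
Matching coefficients of the independent functions:
  [constant term]:  - 2 A = -2
Solving: A = 1.
Check against the point condition:
  u(0, 1) = 1  ⟹  A = 1  ✓
Hence u(x, y) = y^{2}.

Answer: u(x, y) = y^{2}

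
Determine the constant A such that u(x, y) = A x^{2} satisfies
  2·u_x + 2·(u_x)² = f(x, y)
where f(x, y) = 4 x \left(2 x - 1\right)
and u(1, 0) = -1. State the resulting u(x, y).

Answer: u(x, y) = - x^{2}

Derivation:
Substitute the ansatz u = A x^{2} into the left-hand side.
Derivatives of the ansatz:
  u_x = 2 A x
Term by term:
  2·u_x = 4 A x
  2·(u_x)² = 8 A^{2} x^{2}
So the left-hand side equals
  8 A^{2} x^{2} + 4 A x
This must equal f(x, y) identically; expanded, f = 8 x^{2} - 4 x.
Matching coefficients of the independent functions:
  [x]:  4 A = -4
  [x^{2}]:  8 A^{2} = 8
Solving: A = -1.
Check against the point condition:
  u(1, 0) = -1  ⟹  A = -1  ✓
Hence u(x, y) = - x^{2}.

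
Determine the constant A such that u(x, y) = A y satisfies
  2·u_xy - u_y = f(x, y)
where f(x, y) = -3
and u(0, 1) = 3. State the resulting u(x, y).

Substitute the ansatz u = A y into the left-hand side.
Derivatives of the ansatz:
  u_xy = 0
  u_y = A
Term by term:
  2·u_xy = 0
  -u_y = - A
So the left-hand side equals
  - A
This must equal f(x, y) = -3 identically.
Matching coefficients of the independent functions:
  [constant term]:  - A = -3
Solving: A = 3.
Check against the point condition:
  u(0, 1) = 3  ⟹  A = 3  ✓
Hence u(x, y) = 3 y.

Answer: u(x, y) = 3 y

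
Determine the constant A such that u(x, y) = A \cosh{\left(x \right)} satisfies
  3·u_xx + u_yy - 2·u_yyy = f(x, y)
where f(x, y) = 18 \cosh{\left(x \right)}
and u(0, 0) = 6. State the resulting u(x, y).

Substitute the ansatz u = A \cosh{\left(x \right)} into the left-hand side.
Derivatives of the ansatz:
  u_xx = A \cosh{\left(x \right)}
  u_yy = 0
  u_yyy = 0
Term by term:
  3·u_xx = 3 A \cosh{\left(x \right)}
  u_yy = 0
  -2·u_yyy = 0
So the left-hand side equals
  3 A \cosh{\left(x \right)}
This must equal f(x, y) = 18 \cosh{\left(x \right)} identically.
Matching coefficients of the independent functions:
  [\cosh{\left(x \right)}]:  3 A = 18
Solving: A = 6.
Check against the point condition:
  u(0, 0) = 6  ⟹  A = 6  ✓
Hence u(x, y) = 6 \cosh{\left(x \right)}.

Answer: u(x, y) = 6 \cosh{\left(x \right)}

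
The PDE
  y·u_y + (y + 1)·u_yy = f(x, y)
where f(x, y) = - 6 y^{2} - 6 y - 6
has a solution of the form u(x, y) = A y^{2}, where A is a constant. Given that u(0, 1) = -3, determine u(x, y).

Substitute the ansatz u = A y^{2} into the left-hand side.
Derivatives of the ansatz:
  u_y = 2 A y
  u_yy = 2 A
Term by term:
  y·u_y = 2 A y^{2}
  (y + 1)·u_yy = 2 A y + 2 A
So the left-hand side equals
  2 A y^{2} + 2 A y + 2 A
This must equal f(x, y) = - 6 y^{2} - 6 y - 6 identically.
Matching coefficients of the independent functions:
  [constant term, y, y^{2}]:  2 A = -6
Solving: A = -3.
Check against the point condition:
  u(0, 1) = -3  ⟹  A = -3  ✓
Hence u(x, y) = - 3 y^{2}.

Answer: u(x, y) = - 3 y^{2}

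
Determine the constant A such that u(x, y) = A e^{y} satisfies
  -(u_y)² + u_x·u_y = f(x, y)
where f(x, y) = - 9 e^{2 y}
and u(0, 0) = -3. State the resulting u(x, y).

Substitute the ansatz u = A e^{y} into the left-hand side.
Derivatives of the ansatz:
  u_y = A e^{y}
  u_x = 0
Term by term:
  -(u_y)² = - A^{2} e^{2 y}
  u_x·u_y = 0
So the left-hand side equals
  - A^{2} e^{2 y}
This must equal f(x, y) = - 9 e^{2 y} identically.
Matching coefficients of the independent functions:
  [e^{2 y}]:  - A^{2} = -9
These equations allow (A) = (-3) or (3).
Impose the point condition(s):
  u(0, 0) = -3  ⟹  A = -3
Only A = -3 satisfies everything.
Hence u(x, y) = - 3 e^{y}.

Answer: u(x, y) = - 3 e^{y}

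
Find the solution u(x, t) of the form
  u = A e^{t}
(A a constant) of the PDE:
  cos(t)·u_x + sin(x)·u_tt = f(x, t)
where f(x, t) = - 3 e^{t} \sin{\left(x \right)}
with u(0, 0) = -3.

Substitute the ansatz u = A e^{t} into the left-hand side.
Derivatives of the ansatz:
  u_x = 0
  u_tt = A e^{t}
Term by term:
  cos(t)·u_x = 0
  sin(x)·u_tt = A e^{t} \sin{\left(x \right)}
So the left-hand side equals
  A e^{t} \sin{\left(x \right)}
This must equal f(x, t) = - 3 e^{t} \sin{\left(x \right)} identically.
Matching coefficients of the independent functions:
  [e^{t} \sin{\left(x \right)}]:  A = -3
Solving: A = -3.
Check against the point condition:
  u(0, 0) = -3  ⟹  A = -3  ✓
Hence u(x, t) = - 3 e^{t}.

Answer: u(x, t) = - 3 e^{t}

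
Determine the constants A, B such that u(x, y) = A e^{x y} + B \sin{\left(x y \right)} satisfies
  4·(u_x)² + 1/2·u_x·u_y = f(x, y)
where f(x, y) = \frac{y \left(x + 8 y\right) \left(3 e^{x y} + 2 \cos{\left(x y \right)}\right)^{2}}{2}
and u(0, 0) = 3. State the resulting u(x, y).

Substitute the ansatz u = A e^{x y} + B \sin{\left(x y \right)} into the left-hand side.
Derivatives of the ansatz:
  u_x = A y e^{x y} + B y \cos{\left(x y \right)}
  u_y = A x e^{x y} + B x \cos{\left(x y \right)}
Term by term:
  4·(u_x)² = 4 A^{2} y^{2} e^{2 x y} + 8 A B y^{2} e^{x y} \cos{\left(x y \right)} + 4 B^{2} y^{2} \cos^{2}{\left(x y \right)}
  1/2·u_x·u_y = \frac{A^{2} x y e^{2 x y}}{2} + A B x y e^{x y} \cos{\left(x y \right)} + \frac{B^{2} x y \cos^{2}{\left(x y \right)}}{2}
So the left-hand side equals
  \frac{A^{2} x y e^{2 x y}}{2} + 4 A^{2} y^{2} e^{2 x y} + A B x y e^{x y} \cos{\left(x y \right)} + 8 A B y^{2} e^{x y} \cos{\left(x y \right)} + \frac{B^{2} x y \cos^{2}{\left(x y \right)}}{2} + 4 B^{2} y^{2} \cos^{2}{\left(x y \right)}
This must equal f(x, y) identically; expanded, f = \frac{9 x y e^{2 x y}}{2} + 6 x y e^{x y} \cos{\left(x y \right)} + 2 x y \cos^{2}{\left(x y \right)} + 36 y^{2} e^{2 x y} + 48 y^{2} e^{x y} \cos{\left(x y \right)} + 16 y^{2} \cos^{2}{\left(x y \right)}.
Matching coefficients of the independent functions:
  [y^{2} e^{2 x y}]:  4 A^{2} = 36
  [y^{2} \cos^{2}{\left(x y \right)}]:  4 B^{2} = 16
  [x y e^{2 x y}]:  \frac{A^{2}}{2} = \frac{9}{2}
  [x y \cos^{2}{\left(x y \right)}]:  \frac{B^{2}}{2} = 2
  [y^{2} e^{x y} \cos{\left(x y \right)}]:  8 A B = 48
  [x y e^{x y} \cos{\left(x y \right)}]:  A B = 6
These equations allow (A, B) = (-3, -2) or (3, 2).
Impose the point condition(s):
  u(0, 0) = 3  ⟹  A = 3
Only A = 3, B = 2 satisfies everything.
Hence u(x, y) = 3 e^{x y} + 2 \sin{\left(x y \right)}.

Answer: u(x, y) = 3 e^{x y} + 2 \sin{\left(x y \right)}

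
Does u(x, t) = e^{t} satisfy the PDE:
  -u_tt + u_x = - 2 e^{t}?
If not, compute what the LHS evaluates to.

Answer: No, the LHS evaluates to - e^{t}

Derivation:
Evaluate each term of the left-hand side for u = e^{t}.
Derivatives:
  u_tt = e^{t}
  u_x = 0
Terms:
  -u_tt = - e^{t}
  u_x = 0
Sum: LHS = - e^{t}
Given right-hand side: - 2 e^{t}. Difference LHS − RHS = e^{t} ≠ 0, so u is not a solution.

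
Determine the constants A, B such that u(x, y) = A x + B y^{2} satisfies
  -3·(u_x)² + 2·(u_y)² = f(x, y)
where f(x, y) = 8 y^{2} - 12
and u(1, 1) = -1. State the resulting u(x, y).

Substitute the ansatz u = A x + B y^{2} into the left-hand side.
Derivatives of the ansatz:
  u_x = A
  u_y = 2 B y
Term by term:
  -3·(u_x)² = - 3 A^{2}
  2·(u_y)² = 8 B^{2} y^{2}
So the left-hand side equals
  - 3 A^{2} + 8 B^{2} y^{2}
This must equal f(x, y) = 8 y^{2} - 12 identically.
Matching coefficients of the independent functions:
  [constant term]:  - 3 A^{2} = -12
  [y^{2}]:  8 B^{2} = 8
These equations allow (A, B) = (-2, -1) or (-2, 1) or (2, -1) or (2, 1).
Impose the point condition(s):
  u(1, 1) = -1  ⟹  A + B = -1
Only A = -2, B = 1 satisfies everything.
Hence u(x, y) = - 2 x + y^{2}.

Answer: u(x, y) = - 2 x + y^{2}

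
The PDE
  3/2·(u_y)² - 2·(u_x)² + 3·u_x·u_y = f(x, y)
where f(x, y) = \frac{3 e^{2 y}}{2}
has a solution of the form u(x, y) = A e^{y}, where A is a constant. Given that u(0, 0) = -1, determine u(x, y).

Substitute the ansatz u = A e^{y} into the left-hand side.
Derivatives of the ansatz:
  u_y = A e^{y}
  u_x = 0
Term by term:
  3/2·(u_y)² = \frac{3 A^{2} e^{2 y}}{2}
  -2·(u_x)² = 0
  3·u_x·u_y = 0
So the left-hand side equals
  \frac{3 A^{2} e^{2 y}}{2}
This must equal f(x, y) = \frac{3 e^{2 y}}{2} identically.
Matching coefficients of the independent functions:
  [e^{2 y}]:  \frac{3 A^{2}}{2} = \frac{3}{2}
These equations allow (A) = (-1) or (1).
Impose the point condition(s):
  u(0, 0) = -1  ⟹  A = -1
Only A = -1 satisfies everything.
Hence u(x, y) = - e^{y}.

Answer: u(x, y) = - e^{y}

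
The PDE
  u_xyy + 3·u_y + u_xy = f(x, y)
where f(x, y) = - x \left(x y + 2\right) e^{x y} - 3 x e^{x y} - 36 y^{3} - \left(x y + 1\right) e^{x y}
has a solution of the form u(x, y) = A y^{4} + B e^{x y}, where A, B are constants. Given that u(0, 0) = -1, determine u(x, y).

Substitute the ansatz u = A y^{4} + B e^{x y} into the left-hand side.
Derivatives of the ansatz:
  u_xyy = B x^{2} y e^{x y} + 2 B x e^{x y}
  u_y = 4 A y^{3} + B x e^{x y}
  u_xy = B x y e^{x y} + B e^{x y}
Term by term:
  u_xyy = B x^{2} y e^{x y} + 2 B x e^{x y}
  3·u_y = 12 A y^{3} + 3 B x e^{x y}
  u_xy = B x y e^{x y} + B e^{x y}
So the left-hand side equals
  12 A y^{3} + B x^{2} y e^{x y} + B x y e^{x y} + 5 B x e^{x y} + B e^{x y}
This must equal f(x, y) = - x \left(x y + 2\right) e^{x y} - 3 x e^{x y} - 36 y^{3} - \left(x y + 1\right) e^{x y} identically.
Matching coefficients of the independent functions:
  [y^{3}]:  12 A = -36
  [x e^{x y}]:  5 B = -5
  [x y e^{x y}, x^{2} y e^{x y}, e^{x y}]:  B = -1
Solving: A = -3, B = -1.
Check against the point condition:
  u(0, 0) = -1  ⟹  B = -1  ✓
Hence u(x, y) = - 3 y^{4} - e^{x y}.

Answer: u(x, y) = - 3 y^{4} - e^{x y}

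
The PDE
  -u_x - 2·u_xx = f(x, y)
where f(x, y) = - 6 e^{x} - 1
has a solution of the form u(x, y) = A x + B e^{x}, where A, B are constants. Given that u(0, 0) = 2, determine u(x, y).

Substitute the ansatz u = A x + B e^{x} into the left-hand side.
Derivatives of the ansatz:
  u_x = A + B e^{x}
  u_xx = B e^{x}
Term by term:
  -u_x = - A - B e^{x}
  -2·u_xx = - 2 B e^{x}
So the left-hand side equals
  - A - 3 B e^{x}
This must equal f(x, y) = - 6 e^{x} - 1 identically.
Matching coefficients of the independent functions:
  [constant term]:  - A = -1
  [e^{x}]:  - 3 B = -6
Solving: A = 1, B = 2.
Check against the point condition:
  u(0, 0) = 2  ⟹  B = 2  ✓
Hence u(x, y) = x + 2 e^{x}.

Answer: u(x, y) = x + 2 e^{x}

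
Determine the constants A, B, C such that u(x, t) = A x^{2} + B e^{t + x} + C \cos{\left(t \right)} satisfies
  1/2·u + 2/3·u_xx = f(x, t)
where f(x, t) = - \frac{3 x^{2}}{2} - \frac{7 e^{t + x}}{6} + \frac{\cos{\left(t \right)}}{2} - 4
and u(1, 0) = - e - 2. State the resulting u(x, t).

Substitute the ansatz u = A x^{2} + B e^{t + x} + C \cos{\left(t \right)} into the left-hand side.
Derivatives of the ansatz:
  u_xx = 2 A + B e^{t} e^{x}
Term by term:
  1/2·u = \frac{A x^{2}}{2} + \frac{B e^{t} e^{x}}{2} + \frac{C \cos{\left(t \right)}}{2}
  2/3·u_xx = \frac{4 A}{3} + \frac{2 B e^{t} e^{x}}{3}
So the left-hand side equals
  \frac{A x^{2}}{2} + \frac{4 A}{3} + \frac{7 B e^{t} e^{x}}{6} + \frac{C \cos{\left(t \right)}}{2}
This must equal f(x, t) identically; expanded, f = - \frac{3 x^{2}}{2} - \frac{7 e^{t} e^{x}}{6} + \frac{\cos{\left(t \right)}}{2} - 4.
Matching coefficients of the independent functions:
  [constant term]:  \frac{4 A}{3} = -4
  [x^{2}]:  \frac{A}{2} = - \frac{3}{2}
  [e^{t} e^{x}]:  \frac{7 B}{6} = - \frac{7}{6}
  [\cos{\left(t \right)}]:  \frac{C}{2} = \frac{1}{2}
Solving: A = -3, B = -1, C = 1.
Check against the point condition:
  u(1, 0) = - e - 2  ⟹  A + e B + C = - e - 2  ✓
Hence u(x, t) = - 3 x^{2} - e^{t + x} + \cos{\left(t \right)}.

Answer: u(x, t) = - 3 x^{2} - e^{t + x} + \cos{\left(t \right)}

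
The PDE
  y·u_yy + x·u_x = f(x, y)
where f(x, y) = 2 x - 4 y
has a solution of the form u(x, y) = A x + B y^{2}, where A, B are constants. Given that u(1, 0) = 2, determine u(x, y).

Substitute the ansatz u = A x + B y^{2} into the left-hand side.
Derivatives of the ansatz:
  u_yy = 2 B
  u_x = A
Term by term:
  y·u_yy = 2 B y
  x·u_x = A x
So the left-hand side equals
  A x + 2 B y
This must equal f(x, y) = 2 x - 4 y identically.
Matching coefficients of the independent functions:
  [x]:  A = 2
  [y]:  2 B = -4
Solving: A = 2, B = -2.
Check against the point condition:
  u(1, 0) = 2  ⟹  A = 2  ✓
Hence u(x, y) = 2 x - 2 y^{2}.

Answer: u(x, y) = 2 x - 2 y^{2}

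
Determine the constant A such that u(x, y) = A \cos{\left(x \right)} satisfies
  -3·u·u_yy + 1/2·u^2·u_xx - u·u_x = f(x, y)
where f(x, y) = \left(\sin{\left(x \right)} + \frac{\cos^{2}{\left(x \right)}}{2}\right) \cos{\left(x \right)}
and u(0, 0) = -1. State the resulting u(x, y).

Substitute the ansatz u = A \cos{\left(x \right)} into the left-hand side.
Derivatives of the ansatz:
  u_yy = 0
  u_xx = - A \cos{\left(x \right)}
  u_x = - A \sin{\left(x \right)}
Term by term:
  -3·u·u_yy = 0
  1/2·u^2·u_xx = - \frac{A^{3} \cos^{3}{\left(x \right)}}{2}
  -u·u_x = A^{2} \sin{\left(x \right)} \cos{\left(x \right)}
So the left-hand side equals
  - \frac{A^{3} \cos^{3}{\left(x \right)}}{2} + A^{2} \sin{\left(x \right)} \cos{\left(x \right)}
This must equal f(x, y) identically; expanded, f = \sin{\left(x \right)} \cos{\left(x \right)} + \frac{\cos^{3}{\left(x \right)}}{2}.
Matching coefficients of the independent functions:
  [\sin{\left(x \right)} \cos{\left(x \right)}]:  A^{2} = 1
  [\cos^{3}{\left(x \right)}]:  - \frac{A^{3}}{2} = \frac{1}{2}
Solving: A = -1.
Check against the point condition:
  u(0, 0) = -1  ⟹  A = -1  ✓
Hence u(x, y) = - \cos{\left(x \right)}.

Answer: u(x, y) = - \cos{\left(x \right)}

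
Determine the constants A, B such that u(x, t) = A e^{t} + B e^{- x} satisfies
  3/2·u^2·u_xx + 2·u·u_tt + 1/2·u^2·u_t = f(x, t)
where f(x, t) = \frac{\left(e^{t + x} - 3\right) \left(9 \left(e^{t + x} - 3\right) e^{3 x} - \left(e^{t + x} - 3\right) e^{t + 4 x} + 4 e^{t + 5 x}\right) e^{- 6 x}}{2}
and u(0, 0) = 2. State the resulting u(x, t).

Substitute the ansatz u = A e^{t} + B e^{- x} into the left-hand side.
Derivatives of the ansatz:
  u_xx = B e^{- x}
  u_tt = A e^{t}
  u_t = A e^{t}
Term by term:
  3/2·u^2·u_xx = \frac{3 A^{2} B e^{2 t} e^{- x}}{2} + 3 A B^{2} e^{t} e^{- 2 x} + \frac{3 B^{3} e^{- 3 x}}{2}
  2·u·u_tt = 2 A^{2} e^{2 t} + 2 A B e^{t} e^{- x}
  1/2·u^2·u_t = \frac{A^{3} e^{3 t}}{2} + A^{2} B e^{2 t} e^{- x} + \frac{A B^{2} e^{t} e^{- 2 x}}{2}
So the left-hand side equals
  \frac{A^{3} e^{3 t}}{2} + \frac{5 A^{2} B e^{2 t} e^{- x}}{2} + 2 A^{2} e^{2 t} + \frac{7 A B^{2} e^{t} e^{- 2 x}}{2} + 2 A B e^{t} e^{- x} + \frac{3 B^{3} e^{- 3 x}}{2}
This must equal f(x, t) identically; expanded, f = - \frac{e^{3 t}}{2} + 2 e^{2 t} + \frac{15 e^{2 t} e^{- x}}{2} - 6 e^{t} e^{- x} - \frac{63 e^{t} e^{- 2 x}}{2} + \frac{81 e^{- 3 x}}{2}.
Matching coefficients of the independent functions:
  [e^{t} e^{- 2 x}]:  \frac{7 A B^{2}}{2} = - \frac{63}{2}
  [e^{t} e^{- x}]:  2 A B = -6
  [e^{2 t} e^{- x}]:  \frac{5 A^{2} B}{2} = \frac{15}{2}
  [e^{2 t}]:  2 A^{2} = 2
  [e^{3 t}]:  \frac{A^{3}}{2} = - \frac{1}{2}
  [e^{- 3 x}]:  \frac{3 B^{3}}{2} = \frac{81}{2}
Solving: A = -1, B = 3.
Check against the point condition:
  u(0, 0) = 2  ⟹  A + B = 2  ✓
Hence u(x, t) = - e^{t} + 3 e^{- x}.

Answer: u(x, t) = - e^{t} + 3 e^{- x}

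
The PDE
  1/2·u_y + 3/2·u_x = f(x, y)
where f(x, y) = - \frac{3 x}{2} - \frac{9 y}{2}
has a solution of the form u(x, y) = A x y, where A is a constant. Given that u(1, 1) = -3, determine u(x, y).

Substitute the ansatz u = A x y into the left-hand side.
Derivatives of the ansatz:
  u_y = A x
  u_x = A y
Term by term:
  1/2·u_y = \frac{A x}{2}
  3/2·u_x = \frac{3 A y}{2}
So the left-hand side equals
  \frac{A x}{2} + \frac{3 A y}{2}
This must equal f(x, y) = - \frac{3 x}{2} - \frac{9 y}{2} identically.
Matching coefficients of the independent functions:
  [x]:  \frac{A}{2} = - \frac{3}{2}
  [y]:  \frac{3 A}{2} = - \frac{9}{2}
Solving: A = -3.
Check against the point condition:
  u(1, 1) = -3  ⟹  A = -3  ✓
Hence u(x, y) = - 3 x y.

Answer: u(x, y) = - 3 x y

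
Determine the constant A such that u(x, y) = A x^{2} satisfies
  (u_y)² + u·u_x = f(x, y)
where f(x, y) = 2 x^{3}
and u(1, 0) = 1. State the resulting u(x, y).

Substitute the ansatz u = A x^{2} into the left-hand side.
Derivatives of the ansatz:
  u_y = 0
  u_x = 2 A x
Term by term:
  (u_y)² = 0
  u·u_x = 2 A^{2} x^{3}
So the left-hand side equals
  2 A^{2} x^{3}
This must equal f(x, y) = 2 x^{3} identically.
Matching coefficients of the independent functions:
  [x^{3}]:  2 A^{2} = 2
These equations allow (A) = (-1) or (1).
Impose the point condition(s):
  u(1, 0) = 1  ⟹  A = 1
Only A = 1 satisfies everything.
Hence u(x, y) = x^{2}.

Answer: u(x, y) = x^{2}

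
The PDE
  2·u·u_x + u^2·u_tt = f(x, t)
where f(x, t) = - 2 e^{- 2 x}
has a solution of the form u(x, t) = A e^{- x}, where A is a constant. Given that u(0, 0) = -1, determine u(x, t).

Substitute the ansatz u = A e^{- x} into the left-hand side.
Derivatives of the ansatz:
  u_x = - A e^{- x}
  u_tt = 0
Term by term:
  2·u·u_x = - 2 A^{2} e^{- 2 x}
  u^2·u_tt = 0
So the left-hand side equals
  - 2 A^{2} e^{- 2 x}
This must equal f(x, t) = - 2 e^{- 2 x} identically.
Matching coefficients of the independent functions:
  [e^{- 2 x}]:  - 2 A^{2} = -2
These equations allow (A) = (-1) or (1).
Impose the point condition(s):
  u(0, 0) = -1  ⟹  A = -1
Only A = -1 satisfies everything.
Hence u(x, t) = - e^{- x}.

Answer: u(x, t) = - e^{- x}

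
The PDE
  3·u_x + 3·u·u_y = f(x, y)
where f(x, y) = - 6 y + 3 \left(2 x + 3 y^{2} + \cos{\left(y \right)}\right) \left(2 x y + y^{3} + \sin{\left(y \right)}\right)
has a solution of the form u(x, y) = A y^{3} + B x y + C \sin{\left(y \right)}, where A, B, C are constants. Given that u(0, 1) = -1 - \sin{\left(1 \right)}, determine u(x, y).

Answer: u(x, y) = - 2 x y - y^{3} - \sin{\left(y \right)}

Derivation:
Substitute the ansatz u = A y^{3} + B x y + C \sin{\left(y \right)} into the left-hand side.
Derivatives of the ansatz:
  u_x = B y
  u_y = 3 A y^{2} + B x + C \cos{\left(y \right)}
Term by term:
  3·u_x = 3 B y
  3·u·u_y = 9 A^{2} y^{5} + 12 A B x y^{3} + 3 A C y^{3} \cos{\left(y \right)} + 9 A C y^{2} \sin{\left(y \right)} + 3 B^{2} x^{2} y + 3 B C x y \cos{\left(y \right)} + 3 B C x \sin{\left(y \right)} + 3 C^{2} \sin{\left(y \right)} \cos{\left(y \right)}
So the left-hand side equals
  9 A^{2} y^{5} + 12 A B x y^{3} + 3 A C y^{3} \cos{\left(y \right)} + 9 A C y^{2} \sin{\left(y \right)} + 3 B^{2} x^{2} y + 3 B C x y \cos{\left(y \right)} + 3 B C x \sin{\left(y \right)} + 3 B y + 3 C^{2} \sin{\left(y \right)} \cos{\left(y \right)}
This must equal f(x, y) identically; expanded, f = 12 x^{2} y + 24 x y^{3} + 6 x y \cos{\left(y \right)} + 6 x \sin{\left(y \right)} + 9 y^{5} + 3 y^{3} \cos{\left(y \right)} + 9 y^{2} \sin{\left(y \right)} - 6 y + 3 \sin{\left(y \right)} \cos{\left(y \right)}.
Matching coefficients of the independent functions:
  [y]:  3 B = -6
  [y^{5}]:  9 A^{2} = 9
  [x y^{3}]:  12 A B = 24
  [x \sin{\left(y \right)}, x y \cos{\left(y \right)}]:  3 B C = 6
  [x^{2} y]:  3 B^{2} = 12
  [y^{2} \sin{\left(y \right)}]:  9 A C = 9
  [y^{3} \cos{\left(y \right)}]:  3 A C = 3
  [\sin{\left(y \right)} \cos{\left(y \right)}]:  3 C^{2} = 3
Solving: A = -1, B = -2, C = -1.
Check against the point condition:
  u(0, 1) = -1 - \sin{\left(1 \right)}  ⟹  A + C \sin{\left(1 \right)} = -1 - \sin{\left(1 \right)}  ✓
Hence u(x, y) = - 2 x y - y^{3} - \sin{\left(y \right)}.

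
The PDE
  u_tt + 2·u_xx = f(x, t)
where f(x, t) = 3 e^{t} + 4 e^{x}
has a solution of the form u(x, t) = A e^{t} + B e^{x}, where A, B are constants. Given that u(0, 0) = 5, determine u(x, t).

Answer: u(x, t) = 3 e^{t} + 2 e^{x}

Derivation:
Substitute the ansatz u = A e^{t} + B e^{x} into the left-hand side.
Derivatives of the ansatz:
  u_tt = A e^{t}
  u_xx = B e^{x}
Term by term:
  u_tt = A e^{t}
  2·u_xx = 2 B e^{x}
So the left-hand side equals
  A e^{t} + 2 B e^{x}
This must equal f(x, t) = 3 e^{t} + 4 e^{x} identically.
Matching coefficients of the independent functions:
  [e^{t}]:  A = 3
  [e^{x}]:  2 B = 4
Solving: A = 3, B = 2.
Check against the point condition:
  u(0, 0) = 5  ⟹  A + B = 5  ✓
Hence u(x, t) = 3 e^{t} + 2 e^{x}.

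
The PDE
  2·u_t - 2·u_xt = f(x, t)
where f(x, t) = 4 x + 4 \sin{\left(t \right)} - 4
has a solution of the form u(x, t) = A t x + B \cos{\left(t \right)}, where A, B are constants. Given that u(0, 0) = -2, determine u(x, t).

Answer: u(x, t) = 2 t x - 2 \cos{\left(t \right)}

Derivation:
Substitute the ansatz u = A t x + B \cos{\left(t \right)} into the left-hand side.
Derivatives of the ansatz:
  u_t = A x - B \sin{\left(t \right)}
  u_xt = A
Term by term:
  2·u_t = 2 A x - 2 B \sin{\left(t \right)}
  -2·u_xt = - 2 A
So the left-hand side equals
  2 A x - 2 A - 2 B \sin{\left(t \right)}
This must equal f(x, t) = 4 x + 4 \sin{\left(t \right)} - 4 identically.
Matching coefficients of the independent functions:
  [constant term]:  - 2 A = -4
  [x]:  2 A = 4
  [\sin{\left(t \right)}]:  - 2 B = 4
Solving: A = 2, B = -2.
Check against the point condition:
  u(0, 0) = -2  ⟹  B = -2  ✓
Hence u(x, t) = 2 t x - 2 \cos{\left(t \right)}.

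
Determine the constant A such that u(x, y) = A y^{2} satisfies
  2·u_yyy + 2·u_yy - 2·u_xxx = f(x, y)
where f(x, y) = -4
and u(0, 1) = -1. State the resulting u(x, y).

Answer: u(x, y) = - y^{2}

Derivation:
Substitute the ansatz u = A y^{2} into the left-hand side.
Derivatives of the ansatz:
  u_yyy = 0
  u_yy = 2 A
  u_xxx = 0
Term by term:
  2·u_yyy = 0
  2·u_yy = 4 A
  -2·u_xxx = 0
So the left-hand side equals
  4 A
This must equal f(x, y) = -4 identically.
Matching coefficients of the independent functions:
  [constant term]:  4 A = -4
Solving: A = -1.
Check against the point condition:
  u(0, 1) = -1  ⟹  A = -1  ✓
Hence u(x, y) = - y^{2}.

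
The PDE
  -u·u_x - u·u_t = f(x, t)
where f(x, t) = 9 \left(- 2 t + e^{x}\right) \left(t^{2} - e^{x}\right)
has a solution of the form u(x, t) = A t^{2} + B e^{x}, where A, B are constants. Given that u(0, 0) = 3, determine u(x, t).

Answer: u(x, t) = - 3 t^{2} + 3 e^{x}

Derivation:
Substitute the ansatz u = A t^{2} + B e^{x} into the left-hand side.
Derivatives of the ansatz:
  u_x = B e^{x}
  u_t = 2 A t
Term by term:
  -u·u_x = - A B t^{2} e^{x} - B^{2} e^{2 x}
  -u·u_t = - 2 A^{2} t^{3} - 2 A B t e^{x}
So the left-hand side equals
  - 2 A^{2} t^{3} - A B t^{2} e^{x} - 2 A B t e^{x} - B^{2} e^{2 x}
This must equal f(x, t) identically; expanded, f = - 18 t^{3} + 9 t^{2} e^{x} + 18 t e^{x} - 9 e^{2 x}.
Matching coefficients of the independent functions:
  [t^{3}]:  - 2 A^{2} = -18
  [t e^{x}]:  - 2 A B = 18
  [t^{2} e^{x}]:  - A B = 9
  [e^{2 x}]:  - B^{2} = -9
These equations allow (A, B) = (-3, 3) or (3, -3).
Impose the point condition(s):
  u(0, 0) = 3  ⟹  B = 3
Only A = -3, B = 3 satisfies everything.
Hence u(x, t) = - 3 t^{2} + 3 e^{x}.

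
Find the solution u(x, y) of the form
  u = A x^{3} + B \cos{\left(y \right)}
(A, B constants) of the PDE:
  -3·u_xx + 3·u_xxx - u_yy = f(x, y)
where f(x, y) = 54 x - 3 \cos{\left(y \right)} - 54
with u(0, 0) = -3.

Substitute the ansatz u = A x^{3} + B \cos{\left(y \right)} into the left-hand side.
Derivatives of the ansatz:
  u_xx = 6 A x
  u_xxx = 6 A
  u_yy = - B \cos{\left(y \right)}
Term by term:
  -3·u_xx = - 18 A x
  3·u_xxx = 18 A
  -u_yy = B \cos{\left(y \right)}
So the left-hand side equals
  - 18 A x + 18 A + B \cos{\left(y \right)}
This must equal f(x, y) = 54 x - 3 \cos{\left(y \right)} - 54 identically.
Matching coefficients of the independent functions:
  [constant term]:  18 A = -54
  [x]:  - 18 A = 54
  [\cos{\left(y \right)}]:  B = -3
Solving: A = -3, B = -3.
Check against the point condition:
  u(0, 0) = -3  ⟹  B = -3  ✓
Hence u(x, y) = - 3 x^{3} - 3 \cos{\left(y \right)}.

Answer: u(x, y) = - 3 x^{3} - 3 \cos{\left(y \right)}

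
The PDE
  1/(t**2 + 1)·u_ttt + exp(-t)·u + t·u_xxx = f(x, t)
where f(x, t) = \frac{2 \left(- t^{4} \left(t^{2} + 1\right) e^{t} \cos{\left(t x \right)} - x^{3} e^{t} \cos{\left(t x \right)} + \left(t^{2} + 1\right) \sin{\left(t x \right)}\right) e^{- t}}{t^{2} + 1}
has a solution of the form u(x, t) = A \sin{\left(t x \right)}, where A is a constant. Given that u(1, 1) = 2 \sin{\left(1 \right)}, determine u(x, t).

Substitute the ansatz u = A \sin{\left(t x \right)} into the left-hand side.
Derivatives of the ansatz:
  u_ttt = - A x^{3} \cos{\left(t x \right)}
  u_xxx = - A t^{3} \cos{\left(t x \right)}
Term by term:
  1/(t**2 + 1)·u_ttt = - \frac{A x^{3} \cos{\left(t x \right)}}{t^{2} + 1}
  exp(-t)·u = A e^{- t} \sin{\left(t x \right)}
  t·u_xxx = - A t^{4} \cos{\left(t x \right)}
So the left-hand side equals
  - A t^{4} \cos{\left(t x \right)} - \frac{A x^{3} \cos{\left(t x \right)}}{t^{2} + 1} + A e^{- t} \sin{\left(t x \right)}
This must equal f(x, t) identically; expanded, f = - 2 t^{4} \cos{\left(t x \right)} - \frac{2 x^{3} \cos{\left(t x \right)}}{t^{2} + 1} + 2 e^{- t} \sin{\left(t x \right)}.
Matching coefficients of the independent functions:
  [t^{4} \cos{\left(t x \right)}, \frac{x^{3} \cos{\left(t x \right)}}{t^{2} + 1}]:  - A = -2
  [e^{- t} \sin{\left(t x \right)}]:  A = 2
Solving: A = 2.
Check against the point condition:
  u(1, 1) = 2 \sin{\left(1 \right)}  ⟹  A \sin{\left(1 \right)} = 2 \sin{\left(1 \right)}  ✓
Hence u(x, t) = 2 \sin{\left(t x \right)}.

Answer: u(x, t) = 2 \sin{\left(t x \right)}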